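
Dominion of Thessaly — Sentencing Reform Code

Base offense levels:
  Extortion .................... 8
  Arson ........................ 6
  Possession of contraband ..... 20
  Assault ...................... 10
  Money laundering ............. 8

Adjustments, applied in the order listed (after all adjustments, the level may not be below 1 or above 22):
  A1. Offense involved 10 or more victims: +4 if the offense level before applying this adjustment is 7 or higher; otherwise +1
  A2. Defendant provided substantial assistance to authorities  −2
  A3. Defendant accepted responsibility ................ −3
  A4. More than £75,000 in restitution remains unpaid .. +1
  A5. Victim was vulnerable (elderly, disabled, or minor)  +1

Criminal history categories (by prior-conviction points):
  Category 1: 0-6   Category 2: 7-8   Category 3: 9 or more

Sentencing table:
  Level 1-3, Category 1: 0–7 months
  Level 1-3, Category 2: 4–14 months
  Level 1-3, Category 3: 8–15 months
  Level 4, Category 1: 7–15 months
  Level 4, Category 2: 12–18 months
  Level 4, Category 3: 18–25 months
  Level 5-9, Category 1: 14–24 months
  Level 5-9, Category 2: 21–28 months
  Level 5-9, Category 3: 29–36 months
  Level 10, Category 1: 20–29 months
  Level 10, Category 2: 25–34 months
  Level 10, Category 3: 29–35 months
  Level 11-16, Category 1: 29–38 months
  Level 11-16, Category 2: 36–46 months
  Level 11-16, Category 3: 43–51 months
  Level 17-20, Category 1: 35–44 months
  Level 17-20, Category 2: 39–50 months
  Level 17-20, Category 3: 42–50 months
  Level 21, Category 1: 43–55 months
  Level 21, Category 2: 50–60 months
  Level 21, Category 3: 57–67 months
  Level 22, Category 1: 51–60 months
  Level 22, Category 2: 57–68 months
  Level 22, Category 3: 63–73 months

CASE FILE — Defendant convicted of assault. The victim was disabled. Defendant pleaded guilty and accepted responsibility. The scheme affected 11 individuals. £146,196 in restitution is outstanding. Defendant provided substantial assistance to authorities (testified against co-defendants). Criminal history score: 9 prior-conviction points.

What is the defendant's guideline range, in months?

Base offense level for assault: 10.
A1 applies (level before this adjustment is 10 ≥ 7, so +4): 10 + 4 = 14.
A2 applies: 14 − 2 = 12.
A3 applies: 12 − 3 = 9.
A4 applies: 9 + 1 = 10.
A5 applies: 10 + 1 = 11.
Final offense level: 11.
Criminal history: 9 prior points → Category 3 (9+).
Level 11 falls in the 11-16 band.
Grid: Level 11-16 × Category 3 = 43-51 months.

43-51 months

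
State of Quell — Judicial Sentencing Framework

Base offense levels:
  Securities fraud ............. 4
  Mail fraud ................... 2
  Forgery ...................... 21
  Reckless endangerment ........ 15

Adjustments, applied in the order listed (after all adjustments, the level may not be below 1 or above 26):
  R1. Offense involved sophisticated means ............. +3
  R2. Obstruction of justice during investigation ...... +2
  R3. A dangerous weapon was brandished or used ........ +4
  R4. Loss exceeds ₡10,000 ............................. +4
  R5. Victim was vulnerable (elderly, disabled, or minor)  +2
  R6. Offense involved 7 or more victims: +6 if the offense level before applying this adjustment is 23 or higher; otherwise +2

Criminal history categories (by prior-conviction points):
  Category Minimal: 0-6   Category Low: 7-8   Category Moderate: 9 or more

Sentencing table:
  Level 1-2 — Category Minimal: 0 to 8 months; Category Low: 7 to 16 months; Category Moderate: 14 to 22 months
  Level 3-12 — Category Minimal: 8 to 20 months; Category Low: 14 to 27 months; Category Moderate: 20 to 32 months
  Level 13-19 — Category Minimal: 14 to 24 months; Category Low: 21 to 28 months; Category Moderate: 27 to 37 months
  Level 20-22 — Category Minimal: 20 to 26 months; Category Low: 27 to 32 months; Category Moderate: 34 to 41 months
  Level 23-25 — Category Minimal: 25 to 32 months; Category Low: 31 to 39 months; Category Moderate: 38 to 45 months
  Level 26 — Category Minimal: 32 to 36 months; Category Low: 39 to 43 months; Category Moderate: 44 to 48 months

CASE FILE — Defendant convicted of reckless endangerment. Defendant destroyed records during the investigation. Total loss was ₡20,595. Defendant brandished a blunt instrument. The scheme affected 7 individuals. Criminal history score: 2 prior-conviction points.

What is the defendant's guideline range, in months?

32-36 months

Base offense level for reckless endangerment: 15.
R1 does not apply.
R2 applies: 15 + 2 = 17.
R3 applies: 17 + 4 = 21.
R4 applies: 21 + 4 = 25.
R5 does not apply.
R6 applies (level before this adjustment is 25 ≥ 23, so +6): 25 + 6 = 31.
Level 31 exceeds the maximum of 26; capped at 26.
Final offense level: 26.
Criminal history: 2 prior points → Category Minimal (0-6).
Level 26 falls in the 26 band.
Grid: Level 26 × Category Minimal = 32-36 months.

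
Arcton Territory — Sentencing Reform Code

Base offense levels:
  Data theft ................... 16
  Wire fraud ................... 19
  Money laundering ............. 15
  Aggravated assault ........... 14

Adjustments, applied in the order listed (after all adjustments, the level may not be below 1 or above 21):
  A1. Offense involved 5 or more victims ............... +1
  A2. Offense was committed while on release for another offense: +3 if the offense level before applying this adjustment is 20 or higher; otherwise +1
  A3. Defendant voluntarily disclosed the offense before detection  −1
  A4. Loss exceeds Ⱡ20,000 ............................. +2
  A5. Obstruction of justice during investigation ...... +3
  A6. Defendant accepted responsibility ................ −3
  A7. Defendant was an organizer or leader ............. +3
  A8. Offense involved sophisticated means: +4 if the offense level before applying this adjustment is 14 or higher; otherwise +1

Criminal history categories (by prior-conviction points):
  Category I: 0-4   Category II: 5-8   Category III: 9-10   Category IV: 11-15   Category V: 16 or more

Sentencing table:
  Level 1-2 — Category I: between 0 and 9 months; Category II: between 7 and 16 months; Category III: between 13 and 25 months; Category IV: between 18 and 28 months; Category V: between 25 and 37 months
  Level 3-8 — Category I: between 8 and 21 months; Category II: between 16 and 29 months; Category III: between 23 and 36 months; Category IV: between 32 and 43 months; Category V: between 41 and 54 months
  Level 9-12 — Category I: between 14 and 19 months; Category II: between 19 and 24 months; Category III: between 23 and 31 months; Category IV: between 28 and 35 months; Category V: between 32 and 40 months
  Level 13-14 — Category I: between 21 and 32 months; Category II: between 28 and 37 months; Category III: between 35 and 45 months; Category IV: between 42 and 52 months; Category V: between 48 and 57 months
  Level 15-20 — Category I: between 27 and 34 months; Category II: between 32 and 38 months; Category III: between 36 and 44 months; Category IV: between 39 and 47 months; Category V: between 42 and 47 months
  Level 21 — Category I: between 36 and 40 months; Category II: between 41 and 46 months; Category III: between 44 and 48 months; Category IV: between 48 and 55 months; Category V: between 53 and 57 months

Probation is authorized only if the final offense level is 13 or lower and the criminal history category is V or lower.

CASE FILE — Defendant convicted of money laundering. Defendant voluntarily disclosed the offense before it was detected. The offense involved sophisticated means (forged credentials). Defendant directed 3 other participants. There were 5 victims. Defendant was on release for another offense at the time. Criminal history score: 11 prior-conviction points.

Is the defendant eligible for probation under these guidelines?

No

Base offense level for money laundering: 15.
A1 applies: 15 + 1 = 16.
A2 applies (level before this adjustment is 16 < 20, so +1): 16 + 1 = 17.
A3 applies: 17 − 1 = 16.
A4 does not apply.
A5 does not apply.
A7 applies: 16 + 3 = 19.
A8 applies (level before this adjustment is 19 ≥ 14, so +4): 19 + 4 = 23.
Level 23 exceeds the maximum of 21; capped at 21.
Final offense level: 21.
Criminal history: 11 prior points → Category IV (11-15).
Level 21 falls in the 21 band.
Grid: Level 21 × Category IV = 48-55 months.
Probation check: level 21 > 13 and category IV ≤ V → not eligible.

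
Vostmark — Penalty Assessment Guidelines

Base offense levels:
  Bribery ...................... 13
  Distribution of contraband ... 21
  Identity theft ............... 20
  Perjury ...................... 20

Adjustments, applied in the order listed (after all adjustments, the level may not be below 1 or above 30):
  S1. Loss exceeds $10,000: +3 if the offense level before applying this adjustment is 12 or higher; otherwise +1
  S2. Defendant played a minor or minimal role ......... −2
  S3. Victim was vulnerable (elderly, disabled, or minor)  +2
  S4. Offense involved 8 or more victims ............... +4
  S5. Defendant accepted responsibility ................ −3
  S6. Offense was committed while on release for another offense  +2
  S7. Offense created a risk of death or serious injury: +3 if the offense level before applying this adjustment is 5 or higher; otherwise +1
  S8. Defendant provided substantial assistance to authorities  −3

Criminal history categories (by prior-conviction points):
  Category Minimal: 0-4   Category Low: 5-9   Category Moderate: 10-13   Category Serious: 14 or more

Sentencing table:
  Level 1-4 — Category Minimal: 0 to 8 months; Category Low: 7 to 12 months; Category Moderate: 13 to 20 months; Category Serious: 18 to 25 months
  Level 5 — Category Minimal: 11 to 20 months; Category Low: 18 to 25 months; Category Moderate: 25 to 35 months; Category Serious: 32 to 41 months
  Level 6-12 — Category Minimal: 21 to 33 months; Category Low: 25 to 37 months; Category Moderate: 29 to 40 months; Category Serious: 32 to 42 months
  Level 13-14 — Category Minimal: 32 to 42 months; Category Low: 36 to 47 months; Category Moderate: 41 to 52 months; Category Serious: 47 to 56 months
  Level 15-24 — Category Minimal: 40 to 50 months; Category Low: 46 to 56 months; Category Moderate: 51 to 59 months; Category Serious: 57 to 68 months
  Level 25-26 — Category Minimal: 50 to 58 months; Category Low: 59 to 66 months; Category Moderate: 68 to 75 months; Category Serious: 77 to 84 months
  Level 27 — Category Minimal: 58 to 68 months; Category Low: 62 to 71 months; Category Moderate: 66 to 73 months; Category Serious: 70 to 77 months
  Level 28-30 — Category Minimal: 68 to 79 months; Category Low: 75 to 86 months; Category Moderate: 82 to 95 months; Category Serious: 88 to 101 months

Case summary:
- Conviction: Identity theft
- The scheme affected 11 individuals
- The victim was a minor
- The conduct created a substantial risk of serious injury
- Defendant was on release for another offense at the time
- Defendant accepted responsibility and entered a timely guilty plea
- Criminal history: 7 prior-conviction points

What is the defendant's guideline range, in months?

Base offense level for identity theft: 20.
S2 does not apply.
S3 applies: 20 + 2 = 22.
S4 applies: 22 + 4 = 26.
S5 applies: 26 − 3 = 23.
S6 applies: 23 + 2 = 25.
S7 applies (level before this adjustment is 25 ≥ 5, so +3): 25 + 3 = 28.
S8 does not apply.
Final offense level: 28.
Criminal history: 7 prior points → Category Low (5-9).
Level 28 falls in the 28-30 band.
Grid: Level 28-30 × Category Low = 75-86 months.

75-86 months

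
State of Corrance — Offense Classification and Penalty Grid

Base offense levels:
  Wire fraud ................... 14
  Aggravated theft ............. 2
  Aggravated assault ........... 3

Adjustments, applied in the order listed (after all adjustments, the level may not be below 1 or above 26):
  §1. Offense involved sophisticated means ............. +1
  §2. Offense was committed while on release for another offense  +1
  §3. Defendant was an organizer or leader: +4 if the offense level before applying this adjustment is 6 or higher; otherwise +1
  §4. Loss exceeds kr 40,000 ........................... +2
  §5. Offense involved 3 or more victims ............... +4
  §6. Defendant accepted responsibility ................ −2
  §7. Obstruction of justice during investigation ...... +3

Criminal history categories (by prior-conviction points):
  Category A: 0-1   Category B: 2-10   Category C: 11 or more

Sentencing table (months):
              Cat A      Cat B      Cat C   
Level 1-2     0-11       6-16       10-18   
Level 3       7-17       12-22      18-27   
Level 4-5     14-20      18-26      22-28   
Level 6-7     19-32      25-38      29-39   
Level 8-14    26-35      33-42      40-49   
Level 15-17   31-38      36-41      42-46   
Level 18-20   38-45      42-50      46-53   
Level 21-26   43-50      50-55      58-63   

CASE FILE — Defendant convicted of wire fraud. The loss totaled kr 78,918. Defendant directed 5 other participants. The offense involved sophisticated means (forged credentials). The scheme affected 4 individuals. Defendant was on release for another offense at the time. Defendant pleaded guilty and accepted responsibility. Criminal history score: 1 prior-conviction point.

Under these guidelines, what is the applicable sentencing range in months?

Base offense level for wire fraud: 14.
§1 applies: 14 + 1 = 15.
§2 applies: 15 + 1 = 16.
§3 applies (level before this adjustment is 16 ≥ 6, so +4): 16 + 4 = 20.
§4 applies: 20 + 2 = 22.
§5 applies: 22 + 4 = 26.
§6 applies: 26 − 2 = 24.
Final offense level: 24.
Criminal history: 1 prior point → Category A (0-1).
Level 24 falls in the 21-26 band.
Grid: Level 21-26 × Category A = 43-50 months.

43-50 months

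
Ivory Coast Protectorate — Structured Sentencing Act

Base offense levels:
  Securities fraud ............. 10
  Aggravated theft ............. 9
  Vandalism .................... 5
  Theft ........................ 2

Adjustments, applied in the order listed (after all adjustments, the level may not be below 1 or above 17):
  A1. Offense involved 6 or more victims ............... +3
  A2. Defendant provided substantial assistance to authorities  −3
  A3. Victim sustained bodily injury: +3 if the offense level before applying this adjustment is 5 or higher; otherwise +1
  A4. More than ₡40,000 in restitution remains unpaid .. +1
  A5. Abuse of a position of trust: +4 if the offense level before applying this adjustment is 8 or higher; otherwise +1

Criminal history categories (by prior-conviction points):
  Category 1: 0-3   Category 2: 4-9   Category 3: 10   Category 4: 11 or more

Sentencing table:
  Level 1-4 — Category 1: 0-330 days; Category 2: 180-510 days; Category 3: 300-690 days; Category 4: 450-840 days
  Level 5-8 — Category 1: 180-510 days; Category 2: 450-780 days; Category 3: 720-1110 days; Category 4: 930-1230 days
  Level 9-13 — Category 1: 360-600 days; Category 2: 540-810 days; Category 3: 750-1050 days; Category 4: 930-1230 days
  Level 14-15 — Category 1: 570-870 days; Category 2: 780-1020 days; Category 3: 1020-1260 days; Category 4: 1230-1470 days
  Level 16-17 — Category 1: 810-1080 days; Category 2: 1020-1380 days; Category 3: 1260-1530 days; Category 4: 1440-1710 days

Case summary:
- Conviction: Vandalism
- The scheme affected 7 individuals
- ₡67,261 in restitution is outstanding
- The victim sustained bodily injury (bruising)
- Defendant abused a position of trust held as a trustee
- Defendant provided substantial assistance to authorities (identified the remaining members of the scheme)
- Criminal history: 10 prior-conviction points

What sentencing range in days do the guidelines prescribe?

Base offense level for vandalism: 5.
A1 applies: 5 + 3 = 8.
A2 applies: 8 − 3 = 5.
A3 applies (level before this adjustment is 5 ≥ 5, so +3): 5 + 3 = 8.
A4 applies: 8 + 1 = 9.
A5 applies (level before this adjustment is 9 ≥ 8, so +4): 9 + 4 = 13.
Final offense level: 13.
Criminal history: 10 prior points → Category 3 (10).
Level 13 falls in the 9-13 band.
Grid: Level 9-13 × Category 3 = 750-1050 days.

750-1050 days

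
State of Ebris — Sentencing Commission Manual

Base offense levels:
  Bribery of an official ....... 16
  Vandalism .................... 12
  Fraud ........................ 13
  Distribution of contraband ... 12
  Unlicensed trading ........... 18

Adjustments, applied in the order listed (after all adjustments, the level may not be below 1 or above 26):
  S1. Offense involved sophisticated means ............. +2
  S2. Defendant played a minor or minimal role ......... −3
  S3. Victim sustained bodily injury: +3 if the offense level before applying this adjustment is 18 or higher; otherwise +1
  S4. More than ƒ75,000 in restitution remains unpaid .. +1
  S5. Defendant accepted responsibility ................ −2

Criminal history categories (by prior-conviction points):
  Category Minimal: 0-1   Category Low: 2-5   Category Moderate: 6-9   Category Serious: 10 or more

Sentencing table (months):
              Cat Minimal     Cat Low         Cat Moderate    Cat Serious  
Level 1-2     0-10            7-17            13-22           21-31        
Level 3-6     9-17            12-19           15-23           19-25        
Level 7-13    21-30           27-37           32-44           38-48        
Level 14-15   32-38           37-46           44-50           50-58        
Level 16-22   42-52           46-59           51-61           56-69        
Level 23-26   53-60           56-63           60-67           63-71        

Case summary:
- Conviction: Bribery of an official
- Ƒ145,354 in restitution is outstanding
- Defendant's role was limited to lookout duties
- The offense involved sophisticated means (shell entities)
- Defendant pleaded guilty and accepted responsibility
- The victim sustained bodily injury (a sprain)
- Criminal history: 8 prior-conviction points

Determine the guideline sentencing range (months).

Base offense level for bribery of an official: 16.
S1 applies: 16 + 2 = 18.
S2 applies: 18 − 3 = 15.
S3 applies (level before this adjustment is 15 < 18, so +1): 15 + 1 = 16.
S4 applies: 16 + 1 = 17.
S5 applies: 17 − 2 = 15.
Final offense level: 15.
Criminal history: 8 prior points → Category Moderate (6-9).
Level 15 falls in the 14-15 band.
Grid: Level 14-15 × Category Moderate = 44-50 months.

44-50 months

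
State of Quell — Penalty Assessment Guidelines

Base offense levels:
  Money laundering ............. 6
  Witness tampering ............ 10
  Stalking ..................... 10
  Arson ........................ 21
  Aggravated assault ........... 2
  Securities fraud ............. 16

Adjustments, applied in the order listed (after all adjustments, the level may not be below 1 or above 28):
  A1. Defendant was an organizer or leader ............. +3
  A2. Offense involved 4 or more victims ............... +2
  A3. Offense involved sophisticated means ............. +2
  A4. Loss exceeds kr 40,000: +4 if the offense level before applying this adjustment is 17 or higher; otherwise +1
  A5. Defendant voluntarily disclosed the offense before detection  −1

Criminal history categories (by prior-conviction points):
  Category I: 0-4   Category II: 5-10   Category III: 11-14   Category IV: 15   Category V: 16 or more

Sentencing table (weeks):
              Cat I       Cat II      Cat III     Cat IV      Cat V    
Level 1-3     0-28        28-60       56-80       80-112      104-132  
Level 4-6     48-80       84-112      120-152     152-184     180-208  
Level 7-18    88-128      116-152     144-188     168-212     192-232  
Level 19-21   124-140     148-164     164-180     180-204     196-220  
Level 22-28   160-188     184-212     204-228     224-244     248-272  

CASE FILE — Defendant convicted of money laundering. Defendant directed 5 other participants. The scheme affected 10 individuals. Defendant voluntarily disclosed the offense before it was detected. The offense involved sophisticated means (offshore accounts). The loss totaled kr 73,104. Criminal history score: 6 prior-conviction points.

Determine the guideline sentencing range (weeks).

Base offense level for money laundering: 6.
A1 applies: 6 + 3 = 9.
A2 applies: 9 + 2 = 11.
A3 applies: 11 + 2 = 13.
A4 applies (level before this adjustment is 13 < 17, so +1): 13 + 1 = 14.
A5 applies: 14 − 1 = 13.
Final offense level: 13.
Criminal history: 6 prior points → Category II (5-10).
Level 13 falls in the 7-18 band.
Grid: Level 7-18 × Category II = 116-152 weeks.

116-152 weeks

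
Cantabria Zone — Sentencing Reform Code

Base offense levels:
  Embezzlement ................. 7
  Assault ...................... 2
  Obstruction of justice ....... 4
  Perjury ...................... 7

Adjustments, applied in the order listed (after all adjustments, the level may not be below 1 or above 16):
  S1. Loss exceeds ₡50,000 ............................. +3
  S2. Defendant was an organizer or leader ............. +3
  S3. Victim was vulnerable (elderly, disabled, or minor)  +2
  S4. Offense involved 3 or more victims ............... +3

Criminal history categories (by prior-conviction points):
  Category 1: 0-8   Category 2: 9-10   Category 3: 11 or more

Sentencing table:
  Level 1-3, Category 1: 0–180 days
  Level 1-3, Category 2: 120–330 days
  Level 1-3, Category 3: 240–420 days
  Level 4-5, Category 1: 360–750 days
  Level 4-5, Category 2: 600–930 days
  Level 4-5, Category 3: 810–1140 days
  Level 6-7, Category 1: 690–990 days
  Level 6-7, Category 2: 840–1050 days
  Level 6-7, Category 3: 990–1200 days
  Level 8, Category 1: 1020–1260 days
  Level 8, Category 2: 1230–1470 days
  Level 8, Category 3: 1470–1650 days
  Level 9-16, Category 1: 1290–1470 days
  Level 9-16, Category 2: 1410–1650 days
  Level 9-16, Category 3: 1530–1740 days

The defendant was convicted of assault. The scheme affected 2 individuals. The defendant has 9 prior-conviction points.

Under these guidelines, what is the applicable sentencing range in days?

Base offense level for assault: 2.
Final offense level: 2.
Criminal history: 9 prior points → Category 2 (9-10).
Level 2 falls in the 1-3 band.
Grid: Level 1-3 × Category 2 = 120-330 days.

120-330 days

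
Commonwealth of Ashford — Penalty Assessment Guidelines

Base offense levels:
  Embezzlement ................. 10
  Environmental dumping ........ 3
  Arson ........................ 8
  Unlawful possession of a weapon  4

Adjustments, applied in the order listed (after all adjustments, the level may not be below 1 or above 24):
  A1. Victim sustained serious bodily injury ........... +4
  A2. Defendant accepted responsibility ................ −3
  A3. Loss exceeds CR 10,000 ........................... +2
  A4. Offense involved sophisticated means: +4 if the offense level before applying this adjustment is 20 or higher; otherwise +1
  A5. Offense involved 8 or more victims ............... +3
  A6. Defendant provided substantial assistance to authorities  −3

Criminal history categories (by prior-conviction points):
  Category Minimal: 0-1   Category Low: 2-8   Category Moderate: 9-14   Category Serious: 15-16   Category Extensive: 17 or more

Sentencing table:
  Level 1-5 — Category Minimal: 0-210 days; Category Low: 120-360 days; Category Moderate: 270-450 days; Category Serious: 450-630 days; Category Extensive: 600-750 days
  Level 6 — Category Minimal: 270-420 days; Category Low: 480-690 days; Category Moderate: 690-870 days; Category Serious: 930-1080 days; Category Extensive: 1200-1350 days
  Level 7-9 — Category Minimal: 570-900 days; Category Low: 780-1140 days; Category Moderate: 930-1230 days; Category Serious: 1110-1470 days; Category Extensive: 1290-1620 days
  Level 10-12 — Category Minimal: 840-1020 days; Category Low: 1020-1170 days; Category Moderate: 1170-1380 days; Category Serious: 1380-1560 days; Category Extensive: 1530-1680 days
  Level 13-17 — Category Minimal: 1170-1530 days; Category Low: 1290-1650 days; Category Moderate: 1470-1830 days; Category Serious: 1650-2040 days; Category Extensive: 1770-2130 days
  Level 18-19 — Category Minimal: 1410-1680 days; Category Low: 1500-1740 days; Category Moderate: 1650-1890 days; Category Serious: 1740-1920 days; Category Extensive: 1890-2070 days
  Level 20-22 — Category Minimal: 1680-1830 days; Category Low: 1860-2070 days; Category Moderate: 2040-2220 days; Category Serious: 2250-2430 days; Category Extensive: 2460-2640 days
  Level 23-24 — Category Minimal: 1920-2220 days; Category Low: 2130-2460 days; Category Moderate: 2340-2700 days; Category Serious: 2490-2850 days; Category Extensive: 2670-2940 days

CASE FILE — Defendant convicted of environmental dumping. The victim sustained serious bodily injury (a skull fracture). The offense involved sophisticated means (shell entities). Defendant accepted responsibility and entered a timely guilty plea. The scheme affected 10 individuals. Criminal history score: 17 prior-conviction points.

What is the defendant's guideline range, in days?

Base offense level for environmental dumping: 3.
A1 applies: 3 + 4 = 7.
A2 applies: 7 − 3 = 4.
A4 applies (level before this adjustment is 4 < 20, so +1): 4 + 1 = 5.
A5 applies: 5 + 3 = 8.
A6 does not apply.
Final offense level: 8.
Criminal history: 17 prior points → Category Extensive (17+).
Level 8 falls in the 7-9 band.
Grid: Level 7-9 × Category Extensive = 1290-1620 days.

1290-1620 days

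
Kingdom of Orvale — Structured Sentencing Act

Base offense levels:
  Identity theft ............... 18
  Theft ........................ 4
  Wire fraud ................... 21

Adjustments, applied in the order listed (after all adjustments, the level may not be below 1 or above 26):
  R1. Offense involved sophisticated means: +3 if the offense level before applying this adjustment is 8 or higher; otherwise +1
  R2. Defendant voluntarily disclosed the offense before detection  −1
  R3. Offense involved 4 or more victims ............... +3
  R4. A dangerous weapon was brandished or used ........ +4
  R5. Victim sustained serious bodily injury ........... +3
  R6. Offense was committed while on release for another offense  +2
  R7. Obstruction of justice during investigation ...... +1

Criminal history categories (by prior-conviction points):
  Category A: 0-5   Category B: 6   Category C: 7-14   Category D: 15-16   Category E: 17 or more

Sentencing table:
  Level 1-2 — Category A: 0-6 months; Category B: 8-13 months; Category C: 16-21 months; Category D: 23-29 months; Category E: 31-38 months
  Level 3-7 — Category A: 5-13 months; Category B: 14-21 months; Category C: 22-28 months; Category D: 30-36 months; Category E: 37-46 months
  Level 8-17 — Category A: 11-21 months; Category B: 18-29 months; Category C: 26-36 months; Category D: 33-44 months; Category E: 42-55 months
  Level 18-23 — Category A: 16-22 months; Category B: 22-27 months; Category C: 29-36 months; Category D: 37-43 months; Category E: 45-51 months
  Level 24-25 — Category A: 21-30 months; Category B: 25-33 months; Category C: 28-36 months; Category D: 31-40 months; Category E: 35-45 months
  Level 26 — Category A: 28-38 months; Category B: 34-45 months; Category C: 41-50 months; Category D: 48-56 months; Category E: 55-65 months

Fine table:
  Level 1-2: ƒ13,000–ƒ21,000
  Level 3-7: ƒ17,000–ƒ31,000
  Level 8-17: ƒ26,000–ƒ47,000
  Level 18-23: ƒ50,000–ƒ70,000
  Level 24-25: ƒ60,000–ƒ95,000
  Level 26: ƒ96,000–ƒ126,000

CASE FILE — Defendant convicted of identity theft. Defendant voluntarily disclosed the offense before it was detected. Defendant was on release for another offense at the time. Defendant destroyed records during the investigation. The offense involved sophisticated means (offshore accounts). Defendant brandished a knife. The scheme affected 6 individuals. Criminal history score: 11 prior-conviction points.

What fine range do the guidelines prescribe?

Base offense level for identity theft: 18.
R1 applies (level before this adjustment is 18 ≥ 8, so +3): 18 + 3 = 21.
R2 applies: 21 − 1 = 20.
R3 applies: 20 + 3 = 23.
R4 applies: 23 + 4 = 27.
R6 applies: 27 + 2 = 29.
R7 applies: 29 + 1 = 30.
Level 30 exceeds the maximum of 26; capped at 26.
Final offense level: 26.
Level 26 falls in the 26 band.
Fine table: Level 26 → ƒ96,000–ƒ126,000.

ƒ96,000–ƒ126,000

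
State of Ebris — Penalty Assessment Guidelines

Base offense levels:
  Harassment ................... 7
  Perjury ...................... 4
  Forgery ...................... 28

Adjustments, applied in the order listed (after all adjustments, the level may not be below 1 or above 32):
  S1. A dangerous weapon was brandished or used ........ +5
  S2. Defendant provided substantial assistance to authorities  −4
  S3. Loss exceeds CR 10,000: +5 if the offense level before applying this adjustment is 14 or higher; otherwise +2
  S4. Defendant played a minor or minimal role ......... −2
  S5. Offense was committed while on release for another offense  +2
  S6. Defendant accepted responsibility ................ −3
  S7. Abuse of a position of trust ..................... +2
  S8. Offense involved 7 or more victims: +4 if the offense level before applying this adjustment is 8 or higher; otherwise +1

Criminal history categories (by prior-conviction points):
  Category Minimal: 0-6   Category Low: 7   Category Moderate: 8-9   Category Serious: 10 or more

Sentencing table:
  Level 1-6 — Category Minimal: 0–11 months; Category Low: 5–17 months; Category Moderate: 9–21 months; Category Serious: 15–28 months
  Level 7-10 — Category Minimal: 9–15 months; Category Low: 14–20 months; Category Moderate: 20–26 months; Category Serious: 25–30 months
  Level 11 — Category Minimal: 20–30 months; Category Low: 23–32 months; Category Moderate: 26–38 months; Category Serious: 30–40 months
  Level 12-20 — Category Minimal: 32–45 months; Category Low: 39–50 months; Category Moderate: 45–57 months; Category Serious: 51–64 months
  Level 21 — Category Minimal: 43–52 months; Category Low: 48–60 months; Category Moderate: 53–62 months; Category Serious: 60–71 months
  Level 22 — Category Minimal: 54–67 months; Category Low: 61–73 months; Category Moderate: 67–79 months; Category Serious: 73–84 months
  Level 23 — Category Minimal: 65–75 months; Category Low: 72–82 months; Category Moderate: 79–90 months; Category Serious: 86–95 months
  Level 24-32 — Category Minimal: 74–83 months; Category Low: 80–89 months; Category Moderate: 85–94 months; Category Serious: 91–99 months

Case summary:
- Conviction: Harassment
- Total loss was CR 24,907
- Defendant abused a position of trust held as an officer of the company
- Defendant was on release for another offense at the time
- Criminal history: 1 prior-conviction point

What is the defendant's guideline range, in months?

32-45 months

Base offense level for harassment: 7.
S3 applies (level before this adjustment is 7 < 14, so +2): 7 + 2 = 9.
S4 does not apply.
S5 applies: 9 + 2 = 11.
S7 applies: 11 + 2 = 13.
S8 does not apply.
Final offense level: 13.
Criminal history: 1 prior point → Category Minimal (0-6).
Level 13 falls in the 12-20 band.
Grid: Level 12-20 × Category Minimal = 32-45 months.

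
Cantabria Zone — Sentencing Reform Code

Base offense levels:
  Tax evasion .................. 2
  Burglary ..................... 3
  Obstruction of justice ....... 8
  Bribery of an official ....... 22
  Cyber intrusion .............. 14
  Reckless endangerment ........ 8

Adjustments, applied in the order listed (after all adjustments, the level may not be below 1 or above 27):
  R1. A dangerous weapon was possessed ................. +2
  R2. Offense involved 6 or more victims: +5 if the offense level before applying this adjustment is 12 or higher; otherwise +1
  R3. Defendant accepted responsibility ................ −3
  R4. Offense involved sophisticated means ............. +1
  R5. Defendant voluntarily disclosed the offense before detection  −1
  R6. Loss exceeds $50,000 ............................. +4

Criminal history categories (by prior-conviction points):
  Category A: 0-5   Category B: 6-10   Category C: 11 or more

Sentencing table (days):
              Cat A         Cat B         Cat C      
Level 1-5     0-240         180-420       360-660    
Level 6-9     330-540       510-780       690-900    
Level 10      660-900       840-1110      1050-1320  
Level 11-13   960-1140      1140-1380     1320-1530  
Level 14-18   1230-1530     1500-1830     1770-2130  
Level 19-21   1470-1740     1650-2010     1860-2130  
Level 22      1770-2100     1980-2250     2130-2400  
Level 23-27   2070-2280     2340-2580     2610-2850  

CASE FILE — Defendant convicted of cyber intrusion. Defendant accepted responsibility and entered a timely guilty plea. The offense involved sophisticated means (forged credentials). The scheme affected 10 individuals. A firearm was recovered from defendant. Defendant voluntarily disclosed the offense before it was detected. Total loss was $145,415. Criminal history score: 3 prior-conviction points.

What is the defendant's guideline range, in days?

Base offense level for cyber intrusion: 14.
R1 applies: 14 + 2 = 16.
R2 applies (level before this adjustment is 16 ≥ 12, so +5): 16 + 5 = 21.
R3 applies: 21 − 3 = 18.
R4 applies: 18 + 1 = 19.
R5 applies: 19 − 1 = 18.
R6 applies: 18 + 4 = 22.
Final offense level: 22.
Criminal history: 3 prior points → Category A (0-5).
Level 22 falls in the 22 band.
Grid: Level 22 × Category A = 1770-2100 days.

1770-2100 days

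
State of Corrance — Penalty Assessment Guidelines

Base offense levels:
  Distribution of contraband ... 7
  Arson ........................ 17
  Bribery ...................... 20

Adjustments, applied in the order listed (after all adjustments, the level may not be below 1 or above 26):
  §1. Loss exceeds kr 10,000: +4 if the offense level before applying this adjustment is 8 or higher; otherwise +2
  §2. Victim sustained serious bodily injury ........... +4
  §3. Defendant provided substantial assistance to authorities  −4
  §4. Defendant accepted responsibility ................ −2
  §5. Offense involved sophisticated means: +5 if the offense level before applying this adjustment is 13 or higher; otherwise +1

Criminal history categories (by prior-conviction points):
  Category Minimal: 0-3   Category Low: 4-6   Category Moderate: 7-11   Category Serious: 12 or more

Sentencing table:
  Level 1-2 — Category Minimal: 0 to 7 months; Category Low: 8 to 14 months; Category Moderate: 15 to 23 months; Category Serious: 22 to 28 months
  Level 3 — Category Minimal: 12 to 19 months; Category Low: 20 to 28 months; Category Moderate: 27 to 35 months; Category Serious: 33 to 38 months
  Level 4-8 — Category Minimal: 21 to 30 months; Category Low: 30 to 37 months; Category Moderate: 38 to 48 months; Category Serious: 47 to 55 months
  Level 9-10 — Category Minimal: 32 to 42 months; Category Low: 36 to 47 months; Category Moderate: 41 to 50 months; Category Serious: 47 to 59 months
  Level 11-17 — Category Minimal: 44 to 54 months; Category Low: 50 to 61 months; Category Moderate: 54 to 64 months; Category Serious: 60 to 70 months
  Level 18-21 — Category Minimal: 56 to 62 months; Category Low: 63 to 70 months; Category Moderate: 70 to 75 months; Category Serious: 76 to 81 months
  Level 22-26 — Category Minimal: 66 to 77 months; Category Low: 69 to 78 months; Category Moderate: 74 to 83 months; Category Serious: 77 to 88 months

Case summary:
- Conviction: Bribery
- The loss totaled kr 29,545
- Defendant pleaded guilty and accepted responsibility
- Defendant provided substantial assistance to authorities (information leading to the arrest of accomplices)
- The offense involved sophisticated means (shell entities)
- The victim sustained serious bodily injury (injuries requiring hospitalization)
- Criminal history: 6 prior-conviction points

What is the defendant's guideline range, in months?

Base offense level for bribery: 20.
§1 applies (level before this adjustment is 20 ≥ 8, so +4): 20 + 4 = 24.
§2 applies: 24 + 4 = 28.
§3 applies: 28 − 4 = 24.
§4 applies: 24 − 2 = 22.
§5 applies (level before this adjustment is 22 ≥ 13, so +5): 22 + 5 = 27.
Level 27 exceeds the maximum of 26; capped at 26.
Final offense level: 26.
Criminal history: 6 prior points → Category Low (4-6).
Level 26 falls in the 22-26 band.
Grid: Level 22-26 × Category Low = 69-78 months.

69-78 months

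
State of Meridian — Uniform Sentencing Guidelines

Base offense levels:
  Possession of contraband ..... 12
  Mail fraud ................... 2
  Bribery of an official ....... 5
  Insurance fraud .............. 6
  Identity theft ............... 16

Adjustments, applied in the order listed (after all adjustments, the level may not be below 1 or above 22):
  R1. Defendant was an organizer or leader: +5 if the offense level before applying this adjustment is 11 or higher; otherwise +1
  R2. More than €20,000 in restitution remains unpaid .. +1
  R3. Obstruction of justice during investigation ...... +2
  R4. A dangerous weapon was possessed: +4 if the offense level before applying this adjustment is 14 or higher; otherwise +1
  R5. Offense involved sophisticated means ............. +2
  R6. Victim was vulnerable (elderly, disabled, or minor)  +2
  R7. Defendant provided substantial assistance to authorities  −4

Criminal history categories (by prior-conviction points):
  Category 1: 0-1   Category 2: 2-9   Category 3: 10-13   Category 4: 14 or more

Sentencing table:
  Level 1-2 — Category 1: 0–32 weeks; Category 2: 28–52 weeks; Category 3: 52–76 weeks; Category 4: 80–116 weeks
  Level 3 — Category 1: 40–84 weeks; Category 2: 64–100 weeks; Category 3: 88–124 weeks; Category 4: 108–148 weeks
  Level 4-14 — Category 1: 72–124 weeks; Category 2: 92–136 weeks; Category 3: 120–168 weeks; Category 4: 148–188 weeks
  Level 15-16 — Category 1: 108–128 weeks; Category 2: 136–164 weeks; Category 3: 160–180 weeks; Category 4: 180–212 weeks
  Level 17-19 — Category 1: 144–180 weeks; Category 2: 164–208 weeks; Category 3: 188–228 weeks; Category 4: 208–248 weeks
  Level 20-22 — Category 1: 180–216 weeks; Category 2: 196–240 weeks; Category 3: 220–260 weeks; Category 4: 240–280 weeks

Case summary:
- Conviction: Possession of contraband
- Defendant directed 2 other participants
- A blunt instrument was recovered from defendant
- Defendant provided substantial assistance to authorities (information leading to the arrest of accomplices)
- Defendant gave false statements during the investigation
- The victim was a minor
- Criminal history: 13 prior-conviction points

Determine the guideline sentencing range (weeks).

220-260 weeks

Base offense level for possession of contraband: 12.
R1 applies (level before this adjustment is 12 ≥ 11, so +5): 12 + 5 = 17.
R3 applies: 17 + 2 = 19.
R4 applies (level before this adjustment is 19 ≥ 14, so +4): 19 + 4 = 23.
R5 does not apply.
R6 applies: 23 + 2 = 25.
R7 applies: 25 − 4 = 21.
Final offense level: 21.
Criminal history: 13 prior points → Category 3 (10-13).
Level 21 falls in the 20-22 band.
Grid: Level 20-22 × Category 3 = 220-260 weeks.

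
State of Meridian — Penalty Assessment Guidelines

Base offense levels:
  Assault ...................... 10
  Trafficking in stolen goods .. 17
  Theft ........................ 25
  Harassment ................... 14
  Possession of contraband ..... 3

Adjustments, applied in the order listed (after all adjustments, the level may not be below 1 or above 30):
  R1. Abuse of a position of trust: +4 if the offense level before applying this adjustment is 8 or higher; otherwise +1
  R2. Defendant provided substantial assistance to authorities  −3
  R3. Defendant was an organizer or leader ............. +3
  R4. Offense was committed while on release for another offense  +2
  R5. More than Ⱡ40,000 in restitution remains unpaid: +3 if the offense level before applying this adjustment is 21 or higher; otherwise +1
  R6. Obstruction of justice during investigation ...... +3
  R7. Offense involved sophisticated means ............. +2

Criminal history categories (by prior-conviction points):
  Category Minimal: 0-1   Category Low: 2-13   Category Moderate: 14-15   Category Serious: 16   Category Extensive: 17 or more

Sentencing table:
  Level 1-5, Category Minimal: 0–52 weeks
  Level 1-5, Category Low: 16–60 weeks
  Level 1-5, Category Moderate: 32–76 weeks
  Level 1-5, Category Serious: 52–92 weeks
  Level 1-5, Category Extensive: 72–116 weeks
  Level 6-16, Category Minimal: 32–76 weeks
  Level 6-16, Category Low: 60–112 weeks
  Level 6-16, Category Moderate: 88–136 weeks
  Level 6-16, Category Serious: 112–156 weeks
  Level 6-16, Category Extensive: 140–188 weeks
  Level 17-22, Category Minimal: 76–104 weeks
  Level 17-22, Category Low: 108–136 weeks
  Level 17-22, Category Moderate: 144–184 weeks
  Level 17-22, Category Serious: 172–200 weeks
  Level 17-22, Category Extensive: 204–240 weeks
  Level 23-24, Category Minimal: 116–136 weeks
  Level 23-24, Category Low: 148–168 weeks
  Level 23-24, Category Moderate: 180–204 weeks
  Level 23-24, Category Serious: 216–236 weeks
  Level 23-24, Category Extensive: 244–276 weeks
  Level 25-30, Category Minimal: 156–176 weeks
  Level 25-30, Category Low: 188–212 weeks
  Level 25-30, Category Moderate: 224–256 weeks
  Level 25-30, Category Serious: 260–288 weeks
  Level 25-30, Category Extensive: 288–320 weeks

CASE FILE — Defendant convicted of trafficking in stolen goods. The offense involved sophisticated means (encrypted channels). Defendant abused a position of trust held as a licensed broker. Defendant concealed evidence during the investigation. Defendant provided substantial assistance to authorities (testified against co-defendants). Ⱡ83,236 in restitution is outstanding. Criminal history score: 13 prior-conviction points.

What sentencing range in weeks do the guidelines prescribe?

Base offense level for trafficking in stolen goods: 17.
R1 applies (level before this adjustment is 17 ≥ 8, so +4): 17 + 4 = 21.
R2 applies: 21 − 3 = 18.
R4 does not apply.
R5 applies (level before this adjustment is 18 < 21, so +1): 18 + 1 = 19.
R6 applies: 19 + 3 = 22.
R7 applies: 22 + 2 = 24.
Final offense level: 24.
Criminal history: 13 prior points → Category Low (2-13).
Level 24 falls in the 23-24 band.
Grid: Level 23-24 × Category Low = 148-168 weeks.

148-168 weeks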